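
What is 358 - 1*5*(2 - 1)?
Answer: 353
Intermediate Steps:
358 - 1*5*(2 - 1) = 358 - 5 = 353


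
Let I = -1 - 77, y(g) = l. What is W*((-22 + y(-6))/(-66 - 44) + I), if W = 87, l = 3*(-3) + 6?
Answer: -148857/22 ≈ -6766.2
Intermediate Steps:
l = -3 (l = -9 + 6 = -3)
y(g) = -3
I = -78
W*((-22 + y(-6))/(-66 - 44) + I) = 87*((-22 - 3)/(-66 - 44) - 78) = 87*(-25/(-110) - 78) = 87*(-25*(-1/110) - 78) = 87*(5/22 - 78) = 87*(-1711/22) = -148857/22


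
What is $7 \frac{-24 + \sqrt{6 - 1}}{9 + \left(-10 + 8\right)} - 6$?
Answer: $-30 + \sqrt{5} \approx -27.764$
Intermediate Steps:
$7 \frac{-24 + \sqrt{6 - 1}}{9 + \left(-10 + 8\right)} - 6 = 7 \frac{-24 + \sqrt{5}}{9 - 2} - 6 = 7 \frac{-24 + \sqrt{5}}{7} - 6 = 7 \left(-24 + \sqrt{5}\right) \frac{1}{7} - 6 = 7 \left(- \frac{24}{7} + \frac{\sqrt{5}}{7}\right) - 6 = \left(-24 + \sqrt{5}\right) - 6 = -30 + \sqrt{5}$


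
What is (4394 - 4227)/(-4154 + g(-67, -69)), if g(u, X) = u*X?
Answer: 167/469 ≈ 0.35608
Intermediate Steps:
g(u, X) = X*u
(4394 - 4227)/(-4154 + g(-67, -69)) = (4394 - 4227)/(-4154 - 69*(-67)) = 167/(-4154 + 4623) = 167/469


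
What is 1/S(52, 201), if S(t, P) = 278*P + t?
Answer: 1/55930 ≈ 1.7880e-5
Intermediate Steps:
S(t, P) = t + 278*P
1/S(52, 201) = 1/(52 + 278*201) = 1/(52 + 55878) = 1/55930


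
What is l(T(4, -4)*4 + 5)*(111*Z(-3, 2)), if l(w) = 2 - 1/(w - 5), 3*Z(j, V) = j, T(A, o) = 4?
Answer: -3441/16 ≈ -215.06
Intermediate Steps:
Z(j, V) = j/3
l(w) = 2 - 1/(-5 + w)
l(T(4, -4)*4 + 5)*(111*Z(-3, 2)) = ((-11 + 2*(4*4 + 5))/(-5 + (4*4 + 5)))*(111*((1/3)*(-3))) = ((-11 + 2*(16 + 5))/(-5 + (16 + 5)))*(111*(-1)) = ((-11 + 2*21)/(-5 + 21))*(-111) = ((-11 + 42)/16)*(-111) = ((1/16)*31)*(-111) = (31/16)*(-111) = -3441/16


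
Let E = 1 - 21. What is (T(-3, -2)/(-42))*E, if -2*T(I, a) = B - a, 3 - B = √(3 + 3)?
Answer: -25/21 + 5*√6/21 ≈ -0.60726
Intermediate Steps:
B = 3 - √6 (B = 3 - √(3 + 3) = 3 - √6 ≈ 0.55051)
E = -20
T(I, a) = -3/2 + a/2 + √6/2 (T(I, a) = -((3 - √6) - a)/2 = -(3 - a - √6)/2 = -3/2 + a/2 + √6/2)
(T(-3, -2)/(-42))*E = ((-3/2 + (½)*(-2) + √6/2)/(-42))*(-20) = -(-3/2 - 1 + √6/2)/42*(-20) = -(-5/2 + √6/2)/42*(-20) = (5/84 - √6/84)*(-20) = -25/21 + 5*√6/21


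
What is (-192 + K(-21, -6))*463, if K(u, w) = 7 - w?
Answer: -82877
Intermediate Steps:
(-192 + K(-21, -6))*463 = (-192 + (7 - 1*(-6)))*463 = (-192 + (7 + 6))*463 = (-192 + 13)*463 = -179*463 = -82877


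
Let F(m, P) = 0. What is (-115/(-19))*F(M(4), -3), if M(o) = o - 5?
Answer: 0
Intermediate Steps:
M(o) = -5 + o
(-115/(-19))*F(M(4), -3) = -115/(-19)*0 = -115*(-1/19)*0 = (115/19)*0 = 0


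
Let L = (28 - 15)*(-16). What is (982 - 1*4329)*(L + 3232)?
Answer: -10121328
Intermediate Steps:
L = -208 (L = 13*(-16) = -208)
(982 - 1*4329)*(L + 3232) = (982 - 1*4329)*(-208 + 3232) = (982 - 4329)*3024 = -3347*3024 = -10121328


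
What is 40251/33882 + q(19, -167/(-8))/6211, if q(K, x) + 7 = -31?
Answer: 82903815/70147034 ≈ 1.1819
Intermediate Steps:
q(K, x) = -38 (q(K, x) = -7 - 31 = -38)
40251/33882 + q(19, -167/(-8))/6211 = 40251/33882 - 38/6211 = 40251*(1/33882) - 38*1/6211 = 13417/11294 - 38/6211 = 82903815/70147034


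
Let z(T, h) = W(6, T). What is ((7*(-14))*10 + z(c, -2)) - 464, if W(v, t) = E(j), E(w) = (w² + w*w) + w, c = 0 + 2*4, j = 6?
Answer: -1366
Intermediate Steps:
c = 8 (c = 0 + 8 = 8)
E(w) = w + 2*w² (E(w) = (w² + w²) + w = 2*w² + w = w + 2*w²)
W(v, t) = 78 (W(v, t) = 6*(1 + 2*6) = 6*(1 + 12) = 6*13 = 78)
z(T, h) = 78
((7*(-14))*10 + z(c, -2)) - 464 = ((7*(-14))*10 + 78) - 464 = (-98*10 + 78) - 464 = (-980 + 78) - 464 = -902 - 464 = -1366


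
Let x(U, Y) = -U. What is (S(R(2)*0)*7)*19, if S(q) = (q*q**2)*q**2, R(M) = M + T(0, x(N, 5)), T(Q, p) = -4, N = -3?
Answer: 0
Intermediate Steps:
R(M) = -4 + M (R(M) = M - 4 = -4 + M)
S(q) = q**5 (S(q) = q**3*q**2 = q**5)
(S(R(2)*0)*7)*19 = (((-4 + 2)*0)**5*7)*19 = ((-2*0)**5*7)*19 = (0**5*7)*19 = (0*7)*19 = 0*19 = 0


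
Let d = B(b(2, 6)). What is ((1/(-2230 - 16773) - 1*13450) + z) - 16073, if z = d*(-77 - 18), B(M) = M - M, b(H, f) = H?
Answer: -561025570/19003 ≈ -29523.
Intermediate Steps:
B(M) = 0
d = 0
z = 0 (z = 0*(-77 - 18) = 0*(-95) = 0)
((1/(-2230 - 16773) - 1*13450) + z) - 16073 = ((1/(-2230 - 16773) - 1*13450) + 0) - 16073 = ((1/(-19003) - 13450) + 0) - 16073 = ((-1/19003 - 13450) + 0) - 16073 = (-255590351/19003 + 0) - 16073 = -255590351/19003 - 16073 = -561025570/19003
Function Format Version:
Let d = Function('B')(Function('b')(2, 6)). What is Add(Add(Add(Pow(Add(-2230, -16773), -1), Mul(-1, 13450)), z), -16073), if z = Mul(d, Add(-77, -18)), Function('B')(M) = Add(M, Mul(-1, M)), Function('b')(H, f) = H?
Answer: Rational(-561025570, 19003) ≈ -29523.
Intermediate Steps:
Function('B')(M) = 0
d = 0
z = 0 (z = Mul(0, Add(-77, -18)) = Mul(0, -95) = 0)
Add(Add(Add(Pow(Add(-2230, -16773), -1), Mul(-1, 13450)), z), -16073) = Add(Add(Add(Pow(Add(-2230, -16773), -1), Mul(-1, 13450)), 0), -16073) = Add(Add(Add(Pow(-19003, -1), -13450), 0), -16073) = Add(Add(Add(Rational(-1, 19003), -13450), 0), -16073) = Add(Add(Rational(-255590351, 19003), 0), -16073) = Add(Rational(-255590351, 19003), -16073) = Rational(-561025570, 19003)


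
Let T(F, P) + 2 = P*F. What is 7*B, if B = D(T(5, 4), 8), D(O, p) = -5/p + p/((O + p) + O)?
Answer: -273/88 ≈ -3.1023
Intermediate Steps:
T(F, P) = -2 + F*P (T(F, P) = -2 + P*F = -2 + F*P)
D(O, p) = -5/p + p/(p + 2*O)
B = -39/88 (B = (8² - 10*(-2 + 5*4) - 5*8)/(8*(8 + 2*(-2 + 5*4))) = (64 - 10*(-2 + 20) - 40)/(8*(8 + 2*(-2 + 20))) = (64 - 10*18 - 40)/(8*(8 + 2*18)) = (64 - 180 - 40)/(8*(8 + 36)) = (⅛)*(-156)/44 = (⅛)*(1/44)*(-156) = -39/88 ≈ -0.44318)
7*B = 7*(-39/88) = -273/88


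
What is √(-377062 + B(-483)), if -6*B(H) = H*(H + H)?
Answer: 5*I*√18193 ≈ 674.41*I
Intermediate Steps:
B(H) = -H²/3 (B(H) = -H*(H + H)/6 = -H*2*H/6 = -H²/3)
√(-377062 + B(-483)) = √(-377062 - ⅓*(-483)²) = √(-377062 - ⅓*233289) = √(-377062 - 77763) = √(-454825) = 5*I*√18193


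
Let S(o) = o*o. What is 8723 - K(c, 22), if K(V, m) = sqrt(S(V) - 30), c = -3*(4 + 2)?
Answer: 8723 - 7*sqrt(6) ≈ 8705.9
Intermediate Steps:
S(o) = o**2
c = -18 (c = -3*6 = -18)
K(V, m) = sqrt(-30 + V**2) (K(V, m) = sqrt(V**2 - 30) = sqrt(-30 + V**2))
8723 - K(c, 22) = 8723 - sqrt(-30 + (-18)**2) = 8723 - sqrt(-30 + 324) = 8723 - sqrt(294) = 8723 - 7*sqrt(6)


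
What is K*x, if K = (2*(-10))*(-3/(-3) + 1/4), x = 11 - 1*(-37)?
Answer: -1200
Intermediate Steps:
x = 48 (x = 11 + 37 = 48)
K = -25 (K = -20*(-3*(-⅓) + 1*(¼)) = -20*(1 + ¼) = -20*5/4 = -25)
K*x = -25*48 = -1200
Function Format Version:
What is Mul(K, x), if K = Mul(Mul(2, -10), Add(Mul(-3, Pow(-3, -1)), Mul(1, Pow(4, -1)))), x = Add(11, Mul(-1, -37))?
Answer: -1200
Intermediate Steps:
x = 48 (x = Add(11, 37) = 48)
K = -25 (K = Mul(-20, Add(Mul(-3, Rational(-1, 3)), Mul(1, Rational(1, 4)))) = Mul(-20, Add(1, Rational(1, 4))) = Mul(-20, Rational(5, 4)) = -25)
Mul(K, x) = Mul(-25, 48) = -1200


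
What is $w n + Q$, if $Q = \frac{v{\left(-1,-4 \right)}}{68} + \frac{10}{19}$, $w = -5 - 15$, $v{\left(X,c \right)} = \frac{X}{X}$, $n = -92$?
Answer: $\frac{2377979}{1292} \approx 1840.5$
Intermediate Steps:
$v{\left(X,c \right)} = 1$
$w = -20$ ($w = -5 - 15 = -20$)
$Q = \frac{699}{1292}$ ($Q = 1 \cdot \frac{1}{68} + \frac{10}{19} = 1 \cdot \frac{1}{68} + 10 \cdot \frac{1}{19} = \frac{1}{68} + \frac{10}{19} = \frac{699}{1292} \approx 0.54102$)
$w n + Q = \left(-20\right) \left(-92\right) + \frac{699}{1292} = 1840 + \frac{699}{1292} = \frac{2377979}{1292}$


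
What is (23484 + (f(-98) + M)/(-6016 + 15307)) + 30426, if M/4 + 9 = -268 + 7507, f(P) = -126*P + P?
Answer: 500918980/9291 ≈ 53914.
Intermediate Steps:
f(P) = -125*P
M = 28920 (M = -36 + 4*(-268 + 7507) = -36 + 4*7239 = -36 + 28956 = 28920)
(23484 + (f(-98) + M)/(-6016 + 15307)) + 30426 = (23484 + (-125*(-98) + 28920)/(-6016 + 15307)) + 30426 = (23484 + (12250 + 28920)/9291) + 30426 = (23484 + 41170*(1/9291)) + 30426 = (23484 + 41170/9291) + 30426 = 218231014/9291 + 30426 = 500918980/9291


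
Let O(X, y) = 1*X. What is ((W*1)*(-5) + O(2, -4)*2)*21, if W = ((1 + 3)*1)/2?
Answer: -126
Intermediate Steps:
O(X, y) = X
W = 2 (W = (4*1)*(1/2) = 4*(1/2) = 2)
((W*1)*(-5) + O(2, -4)*2)*21 = ((2*1)*(-5) + 2*2)*21 = (2*(-5) + 4)*21 = (-10 + 4)*21 = -6*21 = -126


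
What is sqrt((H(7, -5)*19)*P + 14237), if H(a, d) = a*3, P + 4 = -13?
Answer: sqrt(7454) ≈ 86.337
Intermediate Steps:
P = -17 (P = -4 - 13 = -17)
H(a, d) = 3*a
sqrt((H(7, -5)*19)*P + 14237) = sqrt(((3*7)*19)*(-17) + 14237) = sqrt((21*19)*(-17) + 14237) = sqrt(399*(-17) + 14237) = sqrt(-6783 + 14237) = sqrt(7454)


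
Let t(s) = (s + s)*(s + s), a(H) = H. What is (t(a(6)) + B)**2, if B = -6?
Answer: 19044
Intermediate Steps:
t(s) = 4*s**2 (t(s) = (2*s)*(2*s) = 4*s**2)
(t(a(6)) + B)**2 = (4*6**2 - 6)**2 = (4*36 - 6)**2 = (144 - 6)**2 = 138**2 = 19044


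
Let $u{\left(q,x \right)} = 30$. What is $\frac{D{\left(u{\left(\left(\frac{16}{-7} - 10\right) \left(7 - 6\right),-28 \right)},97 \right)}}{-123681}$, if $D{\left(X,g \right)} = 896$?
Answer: $- \frac{896}{123681} \approx -0.0072444$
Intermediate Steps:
$\frac{D{\left(u{\left(\left(\frac{16}{-7} - 10\right) \left(7 - 6\right),-28 \right)},97 \right)}}{-123681} = \frac{896}{-123681} = 896 \left(- \frac{1}{123681}\right) = - \frac{896}{123681}$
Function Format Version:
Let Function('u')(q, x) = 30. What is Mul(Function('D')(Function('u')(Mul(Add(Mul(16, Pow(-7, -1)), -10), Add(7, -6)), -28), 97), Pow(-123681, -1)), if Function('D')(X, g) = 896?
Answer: Rational(-896, 123681) ≈ -0.0072444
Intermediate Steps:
Mul(Function('D')(Function('u')(Mul(Add(Mul(16, Pow(-7, -1)), -10), Add(7, -6)), -28), 97), Pow(-123681, -1)) = Mul(896, Pow(-123681, -1)) = Mul(896, Rational(-1, 123681)) = Rational(-896, 123681)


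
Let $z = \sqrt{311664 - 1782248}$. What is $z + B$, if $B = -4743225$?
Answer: $-4743225 + 2 i \sqrt{367646} \approx -4.7432 \cdot 10^{6} + 1212.7 i$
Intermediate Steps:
$z = 2 i \sqrt{367646}$ ($z = \sqrt{-1470584} = 2 i \sqrt{367646} \approx 1212.7 i$)
$z + B = 2 i \sqrt{367646} - 4743225 = -4743225 + 2 i \sqrt{367646}$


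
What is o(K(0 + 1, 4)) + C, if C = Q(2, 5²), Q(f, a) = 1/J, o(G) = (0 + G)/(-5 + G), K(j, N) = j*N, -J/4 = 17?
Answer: -273/68 ≈ -4.0147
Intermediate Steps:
J = -68 (J = -4*17 = -68)
K(j, N) = N*j
o(G) = G/(-5 + G)
Q(f, a) = -1/68 (Q(f, a) = 1/(-68) = -1/68)
C = -1/68 ≈ -0.014706
o(K(0 + 1, 4)) + C = (4*(0 + 1))/(-5 + 4*(0 + 1)) - 1/68 = (4*1)/(-5 + 4*1) - 1/68 = 4/(-5 + 4) - 1/68 = 4/(-1) - 1/68 = 4*(-1) - 1/68 = -4 - 1/68 = -273/68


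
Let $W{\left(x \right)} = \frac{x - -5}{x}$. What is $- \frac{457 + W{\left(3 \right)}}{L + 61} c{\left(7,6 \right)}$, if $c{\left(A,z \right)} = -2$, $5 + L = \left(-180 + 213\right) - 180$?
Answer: $- \frac{394}{39} \approx -10.103$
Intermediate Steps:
$L = -152$ ($L = -5 + \left(\left(-180 + 213\right) - 180\right) = -5 + \left(33 - 180\right) = -5 - 147 = -152$)
$W{\left(x \right)} = \frac{5 + x}{x}$ ($W{\left(x \right)} = \frac{x + 5}{x} = \frac{5 + x}{x}$)
$- \frac{457 + W{\left(3 \right)}}{L + 61} c{\left(7,6 \right)} = - \frac{457 + \frac{5 + 3}{3}}{-152 + 61} \left(-2\right) = - \frac{457 + \frac{1}{3} \cdot 8}{-91} \left(-2\right) = - \frac{\left(457 + \frac{8}{3}\right) \left(-1\right)}{91} \left(-2\right) = - \frac{1379 \left(-1\right)}{3 \cdot 91} \left(-2\right) = \left(-1\right) \left(- \frac{197}{39}\right) \left(-2\right) = \frac{197}{39} \left(-2\right) = - \frac{394}{39}$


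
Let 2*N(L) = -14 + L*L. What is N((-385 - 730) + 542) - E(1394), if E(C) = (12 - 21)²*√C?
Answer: 328315/2 - 81*√1394 ≈ 1.6113e+5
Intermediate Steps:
N(L) = -7 + L²/2 (N(L) = (-14 + L*L)/2 = (-14 + L²)/2 = -7 + L²/2)
E(C) = 81*√C (E(C) = (-9)²*√C = 81*√C)
N((-385 - 730) + 542) - E(1394) = (-7 + ((-385 - 730) + 542)²/2) - 81*√1394 = (-7 + (-1115 + 542)²/2) - 81*√1394 = (-7 + (½)*(-573)²) - 81*√1394 = (-7 + (½)*328329) - 81*√1394 = (-7 + 328329/2) - 81*√1394 = 328315/2 - 81*√1394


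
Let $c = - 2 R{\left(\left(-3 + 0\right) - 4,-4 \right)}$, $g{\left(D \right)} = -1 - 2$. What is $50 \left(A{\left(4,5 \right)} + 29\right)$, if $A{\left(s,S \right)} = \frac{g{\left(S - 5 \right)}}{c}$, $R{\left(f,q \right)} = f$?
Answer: $\frac{10075}{7} \approx 1439.3$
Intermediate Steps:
$g{\left(D \right)} = -3$ ($g{\left(D \right)} = -1 - 2 = -3$)
$c = 14$ ($c = - 2 \left(\left(-3 + 0\right) - 4\right) = - 2 \left(-3 - 4\right) = \left(-2\right) \left(-7\right) = 14$)
$A{\left(s,S \right)} = - \frac{3}{14}$
$50 \left(A{\left(4,5 \right)} + 29\right) = 50 \left(- \frac{3}{14} + 29\right) = 50 \cdot \frac{403}{14} = \frac{10075}{7}$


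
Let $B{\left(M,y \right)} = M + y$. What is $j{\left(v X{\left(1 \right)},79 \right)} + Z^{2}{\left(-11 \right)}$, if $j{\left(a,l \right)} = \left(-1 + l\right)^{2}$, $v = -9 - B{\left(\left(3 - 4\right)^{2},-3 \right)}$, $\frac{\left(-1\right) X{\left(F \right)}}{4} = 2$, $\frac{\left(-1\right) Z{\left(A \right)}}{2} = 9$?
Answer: $6408$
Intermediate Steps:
$Z{\left(A \right)} = -18$ ($Z{\left(A \right)} = \left(-2\right) 9 = -18$)
$X{\left(F \right)} = -8$ ($X{\left(F \right)} = \left(-4\right) 2 = -8$)
$v = -7$ ($v = -9 - \left(\left(3 - 4\right)^{2} - 3\right) = -9 - \left(\left(-1\right)^{2} - 3\right) = -9 - \left(1 - 3\right) = -9 - -2 = -9 + 2 = -7$)
$j{\left(v X{\left(1 \right)},79 \right)} + Z^{2}{\left(-11 \right)} = \left(-1 + 79\right)^{2} + \left(-18\right)^{2} = 78^{2} + 324 = 6084 + 324 = 6408$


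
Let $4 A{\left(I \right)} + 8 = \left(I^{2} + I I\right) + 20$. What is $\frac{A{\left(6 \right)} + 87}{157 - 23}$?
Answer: $\frac{54}{67} \approx 0.80597$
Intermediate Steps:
$A{\left(I \right)} = 3 + \frac{I^{2}}{2}$ ($A{\left(I \right)} = -2 + \frac{\left(I^{2} + I I\right) + 20}{4} = -2 + \frac{\left(I^{2} + I^{2}\right) + 20}{4} = -2 + \frac{2 I^{2} + 20}{4} = -2 + \frac{20 + 2 I^{2}}{4} = -2 + \left(5 + \frac{I^{2}}{2}\right) = 3 + \frac{I^{2}}{2}$)
$\frac{A{\left(6 \right)} + 87}{157 - 23} = \frac{\left(3 + \frac{6^{2}}{2}\right) + 87}{157 - 23} = \frac{\left(3 + \frac{1}{2} \cdot 36\right) + 87}{134} = \left(\left(3 + 18\right) + 87\right) \frac{1}{134} = \left(21 + 87\right) \frac{1}{134} = 108 \cdot \frac{1}{134} = \frac{54}{67}$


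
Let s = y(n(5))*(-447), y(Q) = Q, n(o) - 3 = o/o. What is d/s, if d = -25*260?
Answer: 1625/447 ≈ 3.6353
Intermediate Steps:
n(o) = 4 (n(o) = 3 + o/o = 3 + 1 = 4)
d = -6500
s = -1788 (s = 4*(-447) = -1788)
d/s = -6500/(-1788) = -6500*(-1/1788) = 1625/447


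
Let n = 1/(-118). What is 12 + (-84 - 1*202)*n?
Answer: 851/59 ≈ 14.424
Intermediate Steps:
n = -1/118 ≈ -0.0084746
12 + (-84 - 1*202)*n = 12 + (-84 - 1*202)*(-1/118) = 12 + (-84 - 202)*(-1/118) = 12 - 286*(-1/118) = 12 + 143/59 = 851/59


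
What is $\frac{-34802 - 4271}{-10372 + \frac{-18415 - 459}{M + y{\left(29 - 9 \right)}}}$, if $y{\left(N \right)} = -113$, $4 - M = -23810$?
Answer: $\frac{926069173}{245845646} \approx 3.7669$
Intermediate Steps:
$M = 23814$ ($M = 4 - -23810 = 4 + 23810 = 23814$)
$\frac{-34802 - 4271}{-10372 + \frac{-18415 - 459}{M + y{\left(29 - 9 \right)}}} = \frac{-34802 - 4271}{-10372 + \frac{-18415 - 459}{23814 - 113}} = - \frac{39073}{-10372 - \frac{18874}{23701}} = - \frac{39073}{- \frac{245845646}{23701}} = \left(-39073\right) \left(- \frac{23701}{245845646}\right) = \frac{926069173}{245845646}$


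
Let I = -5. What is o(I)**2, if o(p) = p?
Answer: 25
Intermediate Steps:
o(I)**2 = (-5)**2 = 25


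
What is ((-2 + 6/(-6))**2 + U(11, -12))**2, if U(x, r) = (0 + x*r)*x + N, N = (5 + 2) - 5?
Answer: 2076481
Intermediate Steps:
N = 2 (N = 7 - 5 = 2)
U(x, r) = 2 + r*x**2 (U(x, r) = (0 + x*r)*x + 2 = (0 + r*x)*x + 2 = (r*x)*x + 2 = r*x**2 + 2 = 2 + r*x**2)
((-2 + 6/(-6))**2 + U(11, -12))**2 = ((-2 + 6/(-6))**2 + (2 - 12*11**2))**2 = ((-2 + 6*(-1/6))**2 + (2 - 12*121))**2 = ((-2 - 1)**2 + (2 - 1452))**2 = ((-3)**2 - 1450)**2 = (9 - 1450)**2 = (-1441)**2 = 2076481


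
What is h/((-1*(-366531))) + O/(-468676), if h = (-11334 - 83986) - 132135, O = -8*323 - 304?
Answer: -26386039513/42946070739 ≈ -0.61440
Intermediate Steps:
O = -2888 (O = -2584 - 304 = -2888)
h = -227455 (h = -95320 - 132135 = -227455)
h/((-1*(-366531))) + O/(-468676) = -227455/((-1*(-366531))) - 2888/(-468676) = -227455/366531 - 2888*(-1/468676) = -227455*1/366531 + 722/117169 = -227455/366531 + 722/117169 = -26386039513/42946070739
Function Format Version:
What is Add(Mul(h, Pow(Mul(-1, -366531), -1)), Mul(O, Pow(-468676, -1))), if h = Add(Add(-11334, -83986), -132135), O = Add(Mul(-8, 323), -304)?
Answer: Rational(-26386039513, 42946070739) ≈ -0.61440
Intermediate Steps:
O = -2888 (O = Add(-2584, -304) = -2888)
h = -227455 (h = Add(-95320, -132135) = -227455)
Add(Mul(h, Pow(Mul(-1, -366531), -1)), Mul(O, Pow(-468676, -1))) = Add(Mul(-227455, Pow(Mul(-1, -366531), -1)), Mul(-2888, Pow(-468676, -1))) = Add(Mul(-227455, Pow(366531, -1)), Mul(-2888, Rational(-1, 468676))) = Add(Mul(-227455, Rational(1, 366531)), Rational(722, 117169)) = Add(Rational(-227455, 366531), Rational(722, 117169)) = Rational(-26386039513, 42946070739)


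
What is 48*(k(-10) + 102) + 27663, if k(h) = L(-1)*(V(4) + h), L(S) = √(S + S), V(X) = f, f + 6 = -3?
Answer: 32559 - 912*I*√2 ≈ 32559.0 - 1289.8*I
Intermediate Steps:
f = -9 (f = -6 - 3 = -9)
V(X) = -9
L(S) = √2*√S (L(S) = √(2*S) = √2*√S)
k(h) = I*√2*(-9 + h) (k(h) = (√2*√(-1))*(-9 + h) = (√2*I)*(-9 + h) = (I*√2)*(-9 + h) = I*√2*(-9 + h))
48*(k(-10) + 102) + 27663 = 48*(I*√2*(-9 - 10) + 102) + 27663 = 48*(I*√2*(-19) + 102) + 27663 = 48*(-19*I*√2 + 102) + 27663 = 48*(102 - 19*I*√2) + 27663 = (4896 - 912*I*√2) + 27663 = 32559 - 912*I*√2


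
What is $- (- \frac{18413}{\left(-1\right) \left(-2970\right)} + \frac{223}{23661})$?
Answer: $\frac{4394017}{709830} \approx 6.1902$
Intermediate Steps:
$- (- \frac{18413}{\left(-1\right) \left(-2970\right)} + \frac{223}{23661}) = - (- \frac{18413}{2970} + 223 \cdot \frac{1}{23661}) = - (\left(-18413\right) \frac{1}{2970} + \frac{223}{23661}) = - (- \frac{18413}{2970} + \frac{223}{23661}) = \left(-1\right) \left(- \frac{4394017}{709830}\right) = \frac{4394017}{709830}$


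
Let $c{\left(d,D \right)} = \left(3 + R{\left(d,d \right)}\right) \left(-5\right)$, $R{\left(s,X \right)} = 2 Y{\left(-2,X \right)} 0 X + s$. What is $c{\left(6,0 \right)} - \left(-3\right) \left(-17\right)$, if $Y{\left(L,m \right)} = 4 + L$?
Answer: $-96$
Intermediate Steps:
$R{\left(s,X \right)} = s$ ($R{\left(s,X \right)} = 2 \left(4 - 2\right) 0 X + s = 2 \cdot 2 \cdot 0 X + s = 4 \cdot 0 X + s = 0 X + s = 0 + s = s$)
$c{\left(d,D \right)} = -15 - 5 d$ ($c{\left(d,D \right)} = \left(3 + d\right) \left(-5\right) = -15 - 5 d$)
$c{\left(6,0 \right)} - \left(-3\right) \left(-17\right) = \left(-15 - 30\right) - \left(-3\right) \left(-17\right) = \left(-15 - 30\right) - 51 = -45 - 51 = -96$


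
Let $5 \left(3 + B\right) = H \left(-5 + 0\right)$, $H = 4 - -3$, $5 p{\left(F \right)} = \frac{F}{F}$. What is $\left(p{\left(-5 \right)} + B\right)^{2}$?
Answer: $\frac{2401}{25} \approx 96.04$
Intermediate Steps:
$p{\left(F \right)} = \frac{1}{5}$ ($p{\left(F \right)} = \frac{F \frac{1}{F}}{5} = \frac{1}{5} \cdot 1 = \frac{1}{5}$)
$H = 7$ ($H = 4 + 3 = 7$)
$B = -10$ ($B = -3 + \frac{7 \left(-5 + 0\right)}{5} = -3 + \frac{7 \left(-5\right)}{5} = -3 + \frac{1}{5} \left(-35\right) = -3 - 7 = -10$)
$\left(p{\left(-5 \right)} + B\right)^{2} = \left(\frac{1}{5} - 10\right)^{2} = \left(- \frac{49}{5}\right)^{2} = \frac{2401}{25}$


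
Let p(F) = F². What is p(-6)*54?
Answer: 1944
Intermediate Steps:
p(-6)*54 = (-6)²*54 = 36*54 = 1944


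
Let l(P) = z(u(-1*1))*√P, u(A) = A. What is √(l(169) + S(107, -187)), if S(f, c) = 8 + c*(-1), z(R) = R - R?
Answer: √195 ≈ 13.964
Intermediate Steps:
z(R) = 0
S(f, c) = 8 - c
l(P) = 0 (l(P) = 0*√P = 0)
√(l(169) + S(107, -187)) = √(0 + (8 - 1*(-187))) = √(0 + (8 + 187)) = √(0 + 195) = √195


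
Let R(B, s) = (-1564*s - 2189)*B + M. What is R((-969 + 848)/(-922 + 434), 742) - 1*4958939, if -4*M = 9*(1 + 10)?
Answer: -2560658227/488 ≈ -5.2472e+6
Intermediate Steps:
M = -99/4 (M = -9*(1 + 10)/4 = -9*11/4 = -¼*99 = -99/4 ≈ -24.750)
R(B, s) = -99/4 + B*(-2189 - 1564*s) (R(B, s) = (-1564*s - 2189)*B - 99/4 = (-2189 - 1564*s)*B - 99/4 = B*(-2189 - 1564*s) - 99/4 = -99/4 + B*(-2189 - 1564*s))
R((-969 + 848)/(-922 + 434), 742) - 1*4958939 = (-99/4 - 2189*(-969 + 848)/(-922 + 434) - 1564*(-969 + 848)/(-922 + 434)*742) - 1*4958939 = (-99/4 - (-264869)/(-488) - 1564*(-121/(-488))*742) - 4958939 = (-99/4 - (-264869)*(-1)/488 - 1564*(-121*(-1/488))*742) - 4958939 = (-99/4 - 2189*121/488 - 1564*121/488*742) - 4958939 = (-99/4 - 264869/488 - 17552381/61) - 4958939 = -140695995/488 - 4958939 = -2560658227/488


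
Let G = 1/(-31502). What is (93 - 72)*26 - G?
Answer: 17200093/31502 ≈ 546.00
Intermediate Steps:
G = -1/31502 ≈ -3.1744e-5
(93 - 72)*26 - G = (93 - 72)*26 - 1*(-1/31502) = 21*26 + 1/31502 = 546 + 1/31502 = 17200093/31502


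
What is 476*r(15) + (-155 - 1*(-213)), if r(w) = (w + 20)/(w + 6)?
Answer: 2554/3 ≈ 851.33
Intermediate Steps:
r(w) = (20 + w)/(6 + w)
476*r(15) + (-155 - 1*(-213)) = 476*((20 + 15)/(6 + 15)) + (-155 - 1*(-213)) = 476*(35/21) + (-155 + 213) = 476*((1/21)*35) + 58 = 476*(5/3) + 58 = 2380/3 + 58 = 2554/3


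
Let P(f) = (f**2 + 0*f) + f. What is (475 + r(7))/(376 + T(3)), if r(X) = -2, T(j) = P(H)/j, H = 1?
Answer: 1419/1130 ≈ 1.2558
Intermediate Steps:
P(f) = f + f**2 (P(f) = (f**2 + 0) + f = f**2 + f = f + f**2)
T(j) = 2/j (T(j) = (1*(1 + 1))/j = (1*2)/j = 2/j)
(475 + r(7))/(376 + T(3)) = (475 - 2)/(376 + 2/3) = 473/(376 + 2*(1/3)) = 473/(376 + 2/3) = 473/(1130/3) = 473*(3/1130) = 1419/1130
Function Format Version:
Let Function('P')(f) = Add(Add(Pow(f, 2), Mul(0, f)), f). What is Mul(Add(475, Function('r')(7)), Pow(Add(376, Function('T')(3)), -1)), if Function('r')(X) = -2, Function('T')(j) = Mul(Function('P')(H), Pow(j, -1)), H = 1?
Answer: Rational(1419, 1130) ≈ 1.2558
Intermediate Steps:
Function('P')(f) = Add(f, Pow(f, 2)) (Function('P')(f) = Add(Add(Pow(f, 2), 0), f) = Add(Pow(f, 2), f) = Add(f, Pow(f, 2)))
Function('T')(j) = Mul(2, Pow(j, -1)) (Function('T')(j) = Mul(Mul(1, Add(1, 1)), Pow(j, -1)) = Mul(Mul(1, 2), Pow(j, -1)) = Mul(2, Pow(j, -1)))
Mul(Add(475, Function('r')(7)), Pow(Add(376, Function('T')(3)), -1)) = Mul(Add(475, -2), Pow(Add(376, Mul(2, Pow(3, -1))), -1)) = Mul(473, Pow(Add(376, Mul(2, Rational(1, 3))), -1)) = Mul(473, Pow(Add(376, Rational(2, 3)), -1)) = Mul(473, Pow(Rational(1130, 3), -1)) = Mul(473, Rational(3, 1130)) = Rational(1419, 1130)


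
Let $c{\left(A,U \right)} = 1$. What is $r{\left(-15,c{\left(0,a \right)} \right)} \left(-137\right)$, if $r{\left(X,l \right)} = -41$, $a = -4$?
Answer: $5617$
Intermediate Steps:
$r{\left(-15,c{\left(0,a \right)} \right)} \left(-137\right) = \left(-41\right) \left(-137\right) = 5617$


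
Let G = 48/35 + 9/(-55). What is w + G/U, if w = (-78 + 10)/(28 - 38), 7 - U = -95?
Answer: 89167/13090 ≈ 6.8118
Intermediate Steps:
U = 102 (U = 7 - 1*(-95) = 7 + 95 = 102)
G = 93/77 (G = 48*(1/35) + 9*(-1/55) = 48/35 - 9/55 = 93/77 ≈ 1.2078)
w = 34/5 (w = -68/(-10) = -68*(-1/10) = 34/5 ≈ 6.8000)
w + G/U = 34/5 + (93/77)/102 = 34/5 + (1/102)*(93/77) = 34/5 + 31/2618 = 89167/13090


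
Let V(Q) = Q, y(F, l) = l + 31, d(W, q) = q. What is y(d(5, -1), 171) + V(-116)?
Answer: 86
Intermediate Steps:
y(F, l) = 31 + l
y(d(5, -1), 171) + V(-116) = (31 + 171) - 116 = 202 - 116 = 86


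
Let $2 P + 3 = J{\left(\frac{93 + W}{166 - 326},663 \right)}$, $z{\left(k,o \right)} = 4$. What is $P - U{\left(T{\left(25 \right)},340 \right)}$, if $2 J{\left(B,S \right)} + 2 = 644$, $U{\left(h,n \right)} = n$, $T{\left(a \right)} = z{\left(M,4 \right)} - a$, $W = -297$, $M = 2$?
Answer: $-181$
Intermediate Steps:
$T{\left(a \right)} = 4 - a$
$J{\left(B,S \right)} = 321$ ($J{\left(B,S \right)} = -1 + \frac{1}{2} \cdot 644 = -1 + 322 = 321$)
$P = 159$ ($P = - \frac{3}{2} + \frac{1}{2} \cdot 321 = - \frac{3}{2} + \frac{321}{2} = 159$)
$P - U{\left(T{\left(25 \right)},340 \right)} = 159 - 340 = -181$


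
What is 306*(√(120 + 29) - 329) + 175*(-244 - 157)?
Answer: -170849 + 306*√149 ≈ -1.6711e+5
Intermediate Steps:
306*(√(120 + 29) - 329) + 175*(-244 - 157) = 306*(√149 - 329) + 175*(-401) = 306*(-329 + √149) - 70175 = (-100674 + 306*√149) - 70175 = -170849 + 306*√149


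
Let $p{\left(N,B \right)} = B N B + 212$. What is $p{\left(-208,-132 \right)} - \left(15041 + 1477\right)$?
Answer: $-3640498$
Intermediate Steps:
$p{\left(N,B \right)} = 212 + N B^{2}$ ($p{\left(N,B \right)} = N B^{2} + 212 = 212 + N B^{2}$)
$p{\left(-208,-132 \right)} - \left(15041 + 1477\right) = \left(212 - 208 \left(-132\right)^{2}\right) - \left(15041 + 1477\right) = \left(212 - 3624192\right) - 16518 = -3623980 - 16518 = -3640498$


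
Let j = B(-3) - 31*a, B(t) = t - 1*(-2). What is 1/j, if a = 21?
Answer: -1/652 ≈ -0.0015337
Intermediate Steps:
B(t) = 2 + t (B(t) = t + 2 = 2 + t)
j = -652 (j = (2 - 3) - 31*21 = -1 - 651 = -652)
1/j = 1/(-652) = -1/652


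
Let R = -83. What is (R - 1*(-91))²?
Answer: 64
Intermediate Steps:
(R - 1*(-91))² = (-83 - 1*(-91))² = (-83 + 91)² = 8² = 64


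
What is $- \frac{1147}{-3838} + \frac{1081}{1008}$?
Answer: $\frac{2652527}{1934352} \approx 1.3713$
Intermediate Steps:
$- \frac{1147}{-3838} + \frac{1081}{1008} = \left(-1147\right) \left(- \frac{1}{3838}\right) + 1081 \cdot \frac{1}{1008} = \frac{1147}{3838} + \frac{1081}{1008} = \frac{2652527}{1934352}$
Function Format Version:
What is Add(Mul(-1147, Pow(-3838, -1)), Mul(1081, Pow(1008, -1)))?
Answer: Rational(2652527, 1934352) ≈ 1.3713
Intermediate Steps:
Add(Mul(-1147, Pow(-3838, -1)), Mul(1081, Pow(1008, -1))) = Add(Mul(-1147, Rational(-1, 3838)), Mul(1081, Rational(1, 1008))) = Add(Rational(1147, 3838), Rational(1081, 1008)) = Rational(2652527, 1934352)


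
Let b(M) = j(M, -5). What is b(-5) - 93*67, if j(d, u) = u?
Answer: -6236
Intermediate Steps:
b(M) = -5
b(-5) - 93*67 = -5 - 93*67 = -5 - 6231 = -6236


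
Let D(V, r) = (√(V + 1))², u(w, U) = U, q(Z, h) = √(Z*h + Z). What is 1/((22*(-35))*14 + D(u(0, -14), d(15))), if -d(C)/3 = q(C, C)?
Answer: -1/10793 ≈ -9.2653e-5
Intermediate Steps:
q(Z, h) = √(Z + Z*h)
d(C) = -3*√(C*(1 + C))
D(V, r) = 1 + V (D(V, r) = (√(1 + V))² = 1 + V)
1/((22*(-35))*14 + D(u(0, -14), d(15))) = 1/((22*(-35))*14 + (1 - 14)) = 1/(-770*14 - 13) = 1/(-10780 - 13) = 1/(-10793) = -1/10793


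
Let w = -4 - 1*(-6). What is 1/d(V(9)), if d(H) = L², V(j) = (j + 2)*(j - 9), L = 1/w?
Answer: 4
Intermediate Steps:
w = 2 (w = -4 + 6 = 2)
L = ½ (L = 1/2 = ½ ≈ 0.50000)
V(j) = (-9 + j)*(2 + j) (V(j) = (2 + j)*(-9 + j) = (-9 + j)*(2 + j))
d(H) = ¼ (d(H) = (½)² = ¼)
1/d(V(9)) = 1/(¼) = 4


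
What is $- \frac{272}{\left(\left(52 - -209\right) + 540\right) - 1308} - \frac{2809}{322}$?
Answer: $- \frac{1336579}{163254} \approx -8.1871$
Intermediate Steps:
$- \frac{272}{\left(\left(52 - -209\right) + 540\right) - 1308} - \frac{2809}{322} = - \frac{272}{\left(\left(52 + 209\right) + 540\right) - 1308} - \frac{2809}{322} = - \frac{272}{\left(261 + 540\right) - 1308} - \frac{2809}{322} = - \frac{272}{801 - 1308} - \frac{2809}{322} = - \frac{272}{-507} - \frac{2809}{322} = \left(-272\right) \left(- \frac{1}{507}\right) - \frac{2809}{322} = \frac{272}{507} - \frac{2809}{322} = - \frac{1336579}{163254}$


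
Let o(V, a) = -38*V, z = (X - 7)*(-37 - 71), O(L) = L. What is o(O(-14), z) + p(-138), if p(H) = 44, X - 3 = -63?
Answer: 576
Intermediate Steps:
X = -60 (X = 3 - 63 = -60)
z = 7236 (z = (-60 - 7)*(-37 - 71) = -67*(-108) = 7236)
o(O(-14), z) + p(-138) = -38*(-14) + 44 = 532 + 44 = 576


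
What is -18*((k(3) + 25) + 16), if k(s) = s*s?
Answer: -900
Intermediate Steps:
k(s) = s²
-18*((k(3) + 25) + 16) = -18*((3² + 25) + 16) = -18*((9 + 25) + 16) = -18*(34 + 16) = -18*50 = -900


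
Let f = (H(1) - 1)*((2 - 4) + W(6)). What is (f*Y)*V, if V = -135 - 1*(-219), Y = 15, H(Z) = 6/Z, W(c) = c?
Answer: 25200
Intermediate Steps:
V = 84 (V = -135 + 219 = 84)
f = 20 (f = (6/1 - 1)*((2 - 4) + 6) = (6*1 - 1)*(-2 + 6) = (6 - 1)*4 = 5*4 = 20)
(f*Y)*V = (20*15)*84 = 300*84 = 25200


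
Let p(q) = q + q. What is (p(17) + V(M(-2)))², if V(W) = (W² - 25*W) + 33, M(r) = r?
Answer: 14641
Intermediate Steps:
V(W) = 33 + W² - 25*W
p(q) = 2*q
(p(17) + V(M(-2)))² = (2*17 + (33 + (-2)² - 25*(-2)))² = (34 + (33 + 4 + 50))² = (34 + 87)² = 121² = 14641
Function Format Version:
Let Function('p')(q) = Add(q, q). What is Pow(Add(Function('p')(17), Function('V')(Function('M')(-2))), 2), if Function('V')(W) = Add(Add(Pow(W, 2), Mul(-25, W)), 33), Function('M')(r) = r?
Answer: 14641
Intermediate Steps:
Function('V')(W) = Add(33, Pow(W, 2), Mul(-25, W))
Function('p')(q) = Mul(2, q)
Pow(Add(Function('p')(17), Function('V')(Function('M')(-2))), 2) = Pow(Add(Mul(2, 17), Add(33, Pow(-2, 2), Mul(-25, -2))), 2) = Pow(Add(34, Add(33, 4, 50)), 2) = Pow(Add(34, 87), 2) = Pow(121, 2) = 14641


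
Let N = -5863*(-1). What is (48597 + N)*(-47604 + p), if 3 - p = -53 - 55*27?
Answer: -2508590980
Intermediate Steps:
N = 5863
p = 1541 (p = 3 - (-53 - 55*27) = 3 - (-53 - 1485) = 3 - 1*(-1538) = 3 + 1538 = 1541)
(48597 + N)*(-47604 + p) = (48597 + 5863)*(-47604 + 1541) = 54460*(-46063) = -2508590980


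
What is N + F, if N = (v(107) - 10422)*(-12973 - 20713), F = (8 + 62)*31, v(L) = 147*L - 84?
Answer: -175939808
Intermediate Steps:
v(L) = -84 + 147*L
F = 2170 (F = 70*31 = 2170)
N = -175941978 (N = ((-84 + 147*107) - 10422)*(-12973 - 20713) = ((-84 + 15729) - 10422)*(-33686) = (15645 - 10422)*(-33686) = 5223*(-33686) = -175941978)
N + F = -175941978 + 2170 = -175939808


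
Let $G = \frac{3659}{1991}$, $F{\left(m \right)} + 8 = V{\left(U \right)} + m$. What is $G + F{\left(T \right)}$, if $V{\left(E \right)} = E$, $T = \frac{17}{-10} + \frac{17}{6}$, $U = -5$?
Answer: $- \frac{299513}{29865} \approx -10.029$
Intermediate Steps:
$T = \frac{17}{15}$ ($T = 17 \left(- \frac{1}{10}\right) + 17 \cdot \frac{1}{6} = - \frac{17}{10} + \frac{17}{6} = \frac{17}{15} \approx 1.1333$)
$F{\left(m \right)} = -13 + m$ ($F{\left(m \right)} = -8 + \left(-5 + m\right) = -13 + m$)
$G = \frac{3659}{1991}$ ($G = 3659 \cdot \frac{1}{1991} = \frac{3659}{1991} \approx 1.8378$)
$G + F{\left(T \right)} = \frac{3659}{1991} + \left(-13 + \frac{17}{15}\right) = \frac{3659}{1991} - \frac{178}{15} = - \frac{299513}{29865}$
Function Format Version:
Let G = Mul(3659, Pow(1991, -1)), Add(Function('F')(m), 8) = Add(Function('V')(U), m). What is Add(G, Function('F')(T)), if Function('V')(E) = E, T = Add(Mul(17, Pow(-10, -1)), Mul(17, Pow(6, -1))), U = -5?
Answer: Rational(-299513, 29865) ≈ -10.029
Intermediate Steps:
T = Rational(17, 15) (T = Add(Mul(17, Rational(-1, 10)), Mul(17, Rational(1, 6))) = Add(Rational(-17, 10), Rational(17, 6)) = Rational(17, 15) ≈ 1.1333)
Function('F')(m) = Add(-13, m) (Function('F')(m) = Add(-8, Add(-5, m)) = Add(-13, m))
G = Rational(3659, 1991) (G = Mul(3659, Rational(1, 1991)) = Rational(3659, 1991) ≈ 1.8378)
Add(G, Function('F')(T)) = Add(Rational(3659, 1991), Add(-13, Rational(17, 15))) = Add(Rational(3659, 1991), Rational(-178, 15)) = Rational(-299513, 29865)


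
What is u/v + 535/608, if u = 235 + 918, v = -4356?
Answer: 407359/662112 ≈ 0.61524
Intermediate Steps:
u = 1153
u/v + 535/608 = 1153/(-4356) + 535/608 = 1153*(-1/4356) + 535*(1/608) = -1153/4356 + 535/608 = 407359/662112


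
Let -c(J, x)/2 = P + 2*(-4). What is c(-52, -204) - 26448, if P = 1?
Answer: -26434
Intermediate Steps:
c(J, x) = 14 (c(J, x) = -2*(1 + 2*(-4)) = -2*(1 - 8) = -2*(-7) = 14)
c(-52, -204) - 26448 = 14 - 26448 = -26434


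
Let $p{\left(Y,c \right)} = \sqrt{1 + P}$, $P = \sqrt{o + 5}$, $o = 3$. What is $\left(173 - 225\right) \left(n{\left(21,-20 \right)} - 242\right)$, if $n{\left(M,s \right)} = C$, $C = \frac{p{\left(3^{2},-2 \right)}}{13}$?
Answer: $12584 - 4 \sqrt{1 + 2 \sqrt{2}} \approx 12576.0$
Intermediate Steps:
$P = 2 \sqrt{2}$ ($P = \sqrt{3 + 5} = \sqrt{8} = 2 \sqrt{2} \approx 2.8284$)
$p{\left(Y,c \right)} = \sqrt{1 + 2 \sqrt{2}}$
$C = \frac{\sqrt{1 + 2 \sqrt{2}}}{13} \approx 0.15051$
$n{\left(M,s \right)} = \frac{\sqrt{1 + 2 \sqrt{2}}}{13}$
$\left(173 - 225\right) \left(n{\left(21,-20 \right)} - 242\right) = \left(173 - 225\right) \left(\frac{\sqrt{1 + 2 \sqrt{2}}}{13} - 242\right) = - 52 \left(-242 + \frac{\sqrt{1 + 2 \sqrt{2}}}{13}\right) = 12584 - 4 \sqrt{1 + 2 \sqrt{2}}$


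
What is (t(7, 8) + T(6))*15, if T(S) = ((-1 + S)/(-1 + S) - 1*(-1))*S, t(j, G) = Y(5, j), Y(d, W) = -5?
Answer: 105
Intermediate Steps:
t(j, G) = -5
T(S) = 2*S (T(S) = (1 + 1)*S = 2*S)
(t(7, 8) + T(6))*15 = (-5 + 2*6)*15 = (-5 + 12)*15 = 7*15 = 105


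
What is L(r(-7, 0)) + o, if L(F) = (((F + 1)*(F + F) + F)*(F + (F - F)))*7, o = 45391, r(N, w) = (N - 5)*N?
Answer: 8491423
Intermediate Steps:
r(N, w) = N*(-5 + N) (r(N, w) = (-5 + N)*N = N*(-5 + N))
L(F) = 7*F*(F + 2*F*(1 + F)) (L(F) = (((1 + F)*(2*F) + F)*(F + 0))*7 = ((2*F*(1 + F) + F)*F)*7 = ((F + 2*F*(1 + F))*F)*7 = (F*(F + 2*F*(1 + F)))*7 = 7*F*(F + 2*F*(1 + F)))
L(r(-7, 0)) + o = (-7*(-5 - 7))²*(21 + 14*(-7*(-5 - 7))) + 45391 = (-7*(-12))²*(21 + 14*(-7*(-12))) + 45391 = 84²*(21 + 14*84) + 45391 = 7056*(21 + 1176) + 45391 = 7056*1197 + 45391 = 8446032 + 45391 = 8491423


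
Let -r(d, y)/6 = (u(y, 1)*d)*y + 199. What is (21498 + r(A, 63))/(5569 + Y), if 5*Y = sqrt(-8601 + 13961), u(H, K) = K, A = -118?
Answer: 1807363260/155067733 - 259632*sqrt(335)/155067733 ≈ 11.625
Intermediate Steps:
r(d, y) = -1194 - 6*d*y (r(d, y) = -6*((1*d)*y + 199) = -6*(d*y + 199) = -6*(199 + d*y) = -1194 - 6*d*y)
Y = 4*sqrt(335)/5 (Y = sqrt(-8601 + 13961)/5 = sqrt(5360)/5 = (4*sqrt(335))/5 = 4*sqrt(335)/5 ≈ 14.642)
(21498 + r(A, 63))/(5569 + Y) = (21498 + (-1194 - 6*(-118)*63))/(5569 + 4*sqrt(335)/5) = (21498 + (-1194 + 44604))/(5569 + 4*sqrt(335)/5) = (21498 + 43410)/(5569 + 4*sqrt(335)/5) = 64908/(5569 + 4*sqrt(335)/5)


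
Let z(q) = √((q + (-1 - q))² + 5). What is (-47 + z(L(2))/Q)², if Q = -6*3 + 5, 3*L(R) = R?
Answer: (611 + √6)²/169 ≈ 2226.7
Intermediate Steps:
L(R) = R/3
z(q) = √6 (z(q) = √((-1)² + 5) = √(1 + 5) = √6)
Q = -13 (Q = -18 + 5 = -13)
(-47 + z(L(2))/Q)² = (-47 + √6/(-13))² = (-47 + √6*(-1/13))² = (-47 - √6/13)²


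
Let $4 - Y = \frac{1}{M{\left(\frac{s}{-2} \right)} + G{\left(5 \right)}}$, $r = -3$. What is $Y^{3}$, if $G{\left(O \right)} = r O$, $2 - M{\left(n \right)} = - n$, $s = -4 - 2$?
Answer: $\frac{68921}{1000} \approx 68.921$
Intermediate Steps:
$s = -6$
$M{\left(n \right)} = 2 + n$ ($M{\left(n \right)} = 2 - - n = 2 + n$)
$G{\left(O \right)} = - 3 O$
$Y = \frac{41}{10}$ ($Y = 4 - \frac{1}{\left(2 - \frac{6}{-2}\right) - 15} = 4 - \frac{1}{\left(2 - -3\right) - 15} = 4 - \frac{1}{\left(2 + 3\right) - 15} = 4 - \frac{1}{5 - 15} = 4 - \frac{1}{-10} = 4 - - \frac{1}{10} = 4 + \frac{1}{10} = \frac{41}{10} \approx 4.1$)
$Y^{3} = \left(\frac{41}{10}\right)^{3} = \frac{68921}{1000}$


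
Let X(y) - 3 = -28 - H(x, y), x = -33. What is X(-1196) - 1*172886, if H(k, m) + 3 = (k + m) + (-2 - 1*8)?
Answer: -171669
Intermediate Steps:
H(k, m) = -13 + k + m (H(k, m) = -3 + ((k + m) + (-2 - 1*8)) = -3 + ((k + m) + (-2 - 8)) = -3 + ((k + m) - 10) = -3 + (-10 + k + m) = -13 + k + m)
X(y) = 21 - y (X(y) = 3 + (-28 - (-13 - 33 + y)) = 3 + (-28 - (-46 + y)) = 3 + (-28 + (46 - y)) = 3 + (18 - y) = 21 - y)
X(-1196) - 1*172886 = (21 - 1*(-1196)) - 1*172886 = (21 + 1196) - 172886 = 1217 - 172886 = -171669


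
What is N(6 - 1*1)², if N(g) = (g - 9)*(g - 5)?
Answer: 0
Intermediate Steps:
N(g) = (-9 + g)*(-5 + g)
N(6 - 1*1)² = (45 + (6 - 1*1)² - 14*(6 - 1*1))² = (45 + (6 - 1)² - 14*(6 - 1))² = (45 + 5² - 14*5)² = (45 + 25 - 70)² = 0² = 0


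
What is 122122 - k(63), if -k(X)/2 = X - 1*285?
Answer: 121678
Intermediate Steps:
k(X) = 570 - 2*X (k(X) = -2*(X - 1*285) = -2*(X - 285) = -2*(-285 + X) = 570 - 2*X)
122122 - k(63) = 122122 - (570 - 2*63) = 122122 - (570 - 126) = 122122 - 1*444 = 122122 - 444 = 121678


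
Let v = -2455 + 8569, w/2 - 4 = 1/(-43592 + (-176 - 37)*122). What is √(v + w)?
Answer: √7409300582773/34789 ≈ 78.243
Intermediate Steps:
w = 278311/34789 (w = 8 + 2/(-43592 + (-176 - 37)*122) = 8 + 2/(-43592 - 213*122) = 8 + 2/(-43592 - 25986) = 8 + 2/(-69578) = 8 + 2*(-1/69578) = 8 - 1/34789 = 278311/34789 ≈ 8.0000)
v = 6114
√(v + w) = √(6114 + 278311/34789) = √(212978257/34789) = √7409300582773/34789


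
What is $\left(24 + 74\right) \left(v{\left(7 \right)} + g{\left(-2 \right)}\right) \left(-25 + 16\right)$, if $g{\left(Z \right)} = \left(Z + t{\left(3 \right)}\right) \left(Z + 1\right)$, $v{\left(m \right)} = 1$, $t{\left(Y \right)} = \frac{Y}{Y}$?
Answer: $-1764$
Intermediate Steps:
$t{\left(Y \right)} = 1$
$g{\left(Z \right)} = \left(1 + Z\right)^{2}$ ($g{\left(Z \right)} = \left(Z + 1\right) \left(Z + 1\right) = \left(1 + Z\right) \left(1 + Z\right) = \left(1 + Z\right)^{2}$)
$\left(24 + 74\right) \left(v{\left(7 \right)} + g{\left(-2 \right)}\right) \left(-25 + 16\right) = \left(24 + 74\right) \left(1 + \left(1 + \left(-2\right)^{2} + 2 \left(-2\right)\right)\right) \left(-25 + 16\right) = 98 \left(1 + \left(1 + 4 - 4\right)\right) \left(-9\right) = 98 \left(1 + 1\right) \left(-9\right) = 98 \cdot 2 \left(-9\right) = 196 \left(-9\right) = -1764$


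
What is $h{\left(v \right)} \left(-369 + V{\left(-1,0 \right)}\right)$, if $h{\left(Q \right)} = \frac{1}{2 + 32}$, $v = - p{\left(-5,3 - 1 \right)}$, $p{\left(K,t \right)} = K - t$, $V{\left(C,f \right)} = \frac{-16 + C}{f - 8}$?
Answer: $- \frac{2935}{272} \approx -10.79$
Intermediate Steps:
$V{\left(C,f \right)} = \frac{-16 + C}{-8 + f}$
$v = 7$ ($v = - (-5 - \left(3 - 1\right)) = - (-5 - 2) = \left(-1\right) \left(-7\right) = 7$)
$h{\left(Q \right)} = \frac{1}{34}$
$h{\left(v \right)} \left(-369 + V{\left(-1,0 \right)}\right) = \frac{-369 + \frac{-16 - 1}{-8 + 0}}{34} = \frac{-369 + \frac{1}{-8} \left(-17\right)}{34} = \frac{-369 - - \frac{17}{8}}{34} = \frac{-369 + \frac{17}{8}}{34} = \frac{1}{34} \left(- \frac{2935}{8}\right) = - \frac{2935}{272}$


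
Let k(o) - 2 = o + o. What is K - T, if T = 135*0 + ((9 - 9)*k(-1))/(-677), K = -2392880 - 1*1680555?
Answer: -4073435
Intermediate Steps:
k(o) = 2 + 2*o (k(o) = 2 + (o + o) = 2 + 2*o)
K = -4073435 (K = -2392880 - 1680555 = -4073435)
T = 0 (T = 135*0 + ((9 - 9)*(2 + 2*(-1)))/(-677) = 0 - 0*(2 - 2) = 0 - 0*0 = 0 - 1/677*0 = 0 + 0 = 0)
K - T = -4073435 - 1*0 = -4073435 + 0 = -4073435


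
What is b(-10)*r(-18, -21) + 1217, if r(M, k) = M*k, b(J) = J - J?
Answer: 1217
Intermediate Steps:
b(J) = 0
b(-10)*r(-18, -21) + 1217 = 0*(-18*(-21)) + 1217 = 0*378 + 1217 = 0 + 1217 = 1217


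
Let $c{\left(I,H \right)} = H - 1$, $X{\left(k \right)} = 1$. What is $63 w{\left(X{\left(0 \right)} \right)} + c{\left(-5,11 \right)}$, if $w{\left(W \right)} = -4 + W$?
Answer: $-179$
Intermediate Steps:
$c{\left(I,H \right)} = -1 + H$
$63 w{\left(X{\left(0 \right)} \right)} + c{\left(-5,11 \right)} = 63 \left(-4 + 1\right) + \left(-1 + 11\right) = 63 \left(-3\right) + 10 = -189 + 10 = -179$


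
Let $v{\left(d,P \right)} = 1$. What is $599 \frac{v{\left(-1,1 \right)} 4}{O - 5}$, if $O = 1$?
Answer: $-599$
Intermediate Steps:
$599 \frac{v{\left(-1,1 \right)} 4}{O - 5} = 599 \frac{1 \cdot 4}{1 - 5} = 599 \frac{4}{-4} = 599 \cdot 4 \left(- \frac{1}{4}\right) = 599 \left(-1\right) = -599$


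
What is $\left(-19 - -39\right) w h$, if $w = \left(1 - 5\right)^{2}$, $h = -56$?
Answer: $-17920$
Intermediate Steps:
$w = 16$ ($w = \left(-4\right)^{2} = 16$)
$\left(-19 - -39\right) w h = \left(-19 - -39\right) 16 \left(-56\right) = \left(-19 + 39\right) 16 \left(-56\right) = 20 \cdot 16 \left(-56\right) = 320 \left(-56\right) = -17920$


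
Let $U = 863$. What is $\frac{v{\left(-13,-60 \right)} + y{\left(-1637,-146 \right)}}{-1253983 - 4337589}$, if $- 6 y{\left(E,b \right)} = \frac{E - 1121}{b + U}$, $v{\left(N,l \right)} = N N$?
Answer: $- \frac{182449}{6013735686} \approx -3.0339 \cdot 10^{-5}$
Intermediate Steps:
$v{\left(N,l \right)} = N^{2}$
$y{\left(E,b \right)} = - \frac{-1121 + E}{6 \left(863 + b\right)}$ ($y{\left(E,b \right)} = - \frac{\left(E - 1121\right) \frac{1}{b + 863}}{6} = - \frac{\left(-1121 + E\right) \frac{1}{863 + b}}{6} = - \frac{\frac{1}{863 + b} \left(-1121 + E\right)}{6} = - \frac{-1121 + E}{6 \left(863 + b\right)}$)
$\frac{v{\left(-13,-60 \right)} + y{\left(-1637,-146 \right)}}{-1253983 - 4337589} = \frac{\left(-13\right)^{2} + \frac{1121 - -1637}{6 \left(863 - 146\right)}}{-1253983 - 4337589} = \frac{169 + \frac{1121 + 1637}{6 \cdot 717}}{-5591572} = \left(169 + \frac{1}{6} \cdot \frac{1}{717} \cdot 2758\right) \left(- \frac{1}{5591572}\right) = \left(169 + \frac{1379}{2151}\right) \left(- \frac{1}{5591572}\right) = \frac{364898}{2151} \left(- \frac{1}{5591572}\right) = - \frac{182449}{6013735686}$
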